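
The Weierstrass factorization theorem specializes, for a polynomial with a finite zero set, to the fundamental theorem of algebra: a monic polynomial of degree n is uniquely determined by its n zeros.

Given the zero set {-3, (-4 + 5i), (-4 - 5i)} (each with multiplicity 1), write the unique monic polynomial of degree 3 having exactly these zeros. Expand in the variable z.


The polynomial is p(z) = ∏_{α ∈ S} (z − α), where S = {-3, (-4 + 5i), (-4 - 5i)}.
Expanding the product yields: p(z) = z^3 + 11·z^2 + 65·z + 123.
Note conjugate pairs combine to real quadratics: (z − (-4+5i))(z − (-4−5i)) = z² + 8z + 41.
The resulting polynomial has degree 3 and real coefficients as required.

p(z) = z^3 + 11·z^2 + 65·z + 123.


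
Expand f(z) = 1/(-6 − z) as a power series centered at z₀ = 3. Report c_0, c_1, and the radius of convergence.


Let w = z − z₀, so z = z₀ + w.
Then -6 − z = -6 − (z₀ + w) = (-6 − z₀) − w = -9 − w.
f(z) = 1/(-9 − w) = (1/(-9)) · 1/(1 − w/(-9)) = Σ_{n≥0} w^n / (-9)^(n+1).
So c_n = 1/(-9)^(n+1):
  c_0 = 1/(-9)^1 = -1/9.
  c_1 = 1/(-9)^2 = 1/81.
The series is valid for |w/d| < 1, i.e. |z − z₀| < |d|.
Radius of convergence: R = |-6 − z₀| = |-9| = 9 (distance from z₀ to the singularity z = -6).

c_0 = -1/9, c_1 = 1/81; R = 9.


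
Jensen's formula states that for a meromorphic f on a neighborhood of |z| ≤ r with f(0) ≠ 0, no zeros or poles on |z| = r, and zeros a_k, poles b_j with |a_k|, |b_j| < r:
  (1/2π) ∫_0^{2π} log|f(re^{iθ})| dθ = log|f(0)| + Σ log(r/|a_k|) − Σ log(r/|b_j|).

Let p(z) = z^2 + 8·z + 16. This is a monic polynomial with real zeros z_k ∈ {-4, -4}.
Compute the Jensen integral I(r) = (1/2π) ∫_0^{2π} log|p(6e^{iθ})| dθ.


Zeros: -4, -4; r = 6.
Inside |z| < r: -4, -4. Outside (|z| ≥ r): ∅.
p(0) = 16, so log|p(0)| = log(16) = 2.7726.
Apply Jensen: I(r) = log|p(0)| + Σ_k log(r/|z_k|), summed over zeros inside |z| < r.
  log(r/|z_k|) for z_k = -4: log(6/4) = 0.4055
  log(r/|z_k|) for z_k = -4: log(6/4) = 0.4055
Sum over inside zeros: 0.8109.
I(r) = log|p(0)| + (inside sum) = 2.7726 + 0.8109 = 3.5835.
Closed form (all zeros inside, monic): I(r) = n·log(r) = 2·log(6) = 3.5835. ✓

I(r) ≈ 3.5835.


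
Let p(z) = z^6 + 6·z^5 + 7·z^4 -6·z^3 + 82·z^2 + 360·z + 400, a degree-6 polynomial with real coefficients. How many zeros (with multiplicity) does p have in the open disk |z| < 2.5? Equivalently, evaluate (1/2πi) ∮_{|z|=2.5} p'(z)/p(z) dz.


The zeros of p are: (2 + 2i), (2 - 2i), (-2 + 1i), (-2 - 1i), (-3 + 1i), (-3 - 1i).
Their magnitudes are: 2.828, 2.828, 2.236, 2.236, 3.162, 3.162.
Zeros with |z| < R = 2.5: (-2 + 1i), (-2 - 1i).
Count = 2.
By the argument principle, (1/2πi) ∮_{|z|=R} p'(z)/p(z) dz equals exactly this count.

Number of zeros inside |z| < 2.5: 2.


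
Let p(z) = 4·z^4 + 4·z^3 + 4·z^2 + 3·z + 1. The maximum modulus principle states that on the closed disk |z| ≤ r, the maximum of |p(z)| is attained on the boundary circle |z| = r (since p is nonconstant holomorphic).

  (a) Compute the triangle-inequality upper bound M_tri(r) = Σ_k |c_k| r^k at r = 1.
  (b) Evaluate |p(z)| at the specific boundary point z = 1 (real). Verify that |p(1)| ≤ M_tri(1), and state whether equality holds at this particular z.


Coefficients: c_0 = 1, c_1 = 3, c_2 = 4, c_3 = 4, c_4 = 4. Radius r = 1.
Part (a). Triangle bound: M_tri(r) = Σ_k |c_k| r^k
  = |1|·1^0 + |3|·1^1 + |4|·1^2 + |4|·1^3 + |4|·1^4
  = 1 + 3 + 4 + 4 + 4 = 16.
This bounds M(r) := max_{|z|=r} |p(z)| from above; equality holds iff all terms c_k z^k can be made to align in phase at a single z on |z|=r.
Part (b). At z = 1 (real, on the circle |z| = r):
  p(1) = (1)·1^0 + (3)·1^1 + (4)·1^2 + (4)·1^3 + (4)·1^4 = 16.
  |p(1)| = 16.
Since all nonzero coefficients share the same sign, |p(1)| = 16 = M_tri(1); the triangle bound is attained at z = 1, so in fact M(r) = 16.

M_tri(1) = 16; |p(1)| = 16; equality at z=1: yes.


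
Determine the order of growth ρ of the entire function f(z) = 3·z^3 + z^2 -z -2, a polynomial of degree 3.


|f(z)| ≤ Σ|c_k|·r^k = O(r^3) as r → ∞. Polynomial growth is O(e^{r^ε}) for every ε > 0 (since r^3/e^{r^ε} → 0), so ρ ≤ ε for all ε > 0, i.e. ρ = 0. Every nonconstant polynomial has order 0.
Therefore ρ = 0.

Order ρ = 0.


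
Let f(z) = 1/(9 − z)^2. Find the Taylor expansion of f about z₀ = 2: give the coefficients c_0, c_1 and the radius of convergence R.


Let w = z − z₀, so z = z₀ + w.
Then 9 − z = 9 − (z₀ + w) = (9 − z₀) − w = 7 − w.
f(z) = 1/(7 − w)^2 = (1/(7)^2) · (1 − w/(7))^{−2}.
By the binomial series (1−u)^{−2} = Σ_{n≥0} C(n+1, 1) u^n for |u|<1, with u = w/(7):
  c_n = C(n+1, 1) / (7)^(n+2).
  c_0 = 1/(7)^2 = 1/49.
  c_1 = 2/(7)^3 = 2/343.
The series is valid for |w/d| < 1, i.e. |z − z₀| < |d|.
Radius of convergence: R = |9 − z₀| = |7| = 7 (distance from z₀ to the singularity z = 9).

c_0 = 1/49, c_1 = 2/343; R = 7.


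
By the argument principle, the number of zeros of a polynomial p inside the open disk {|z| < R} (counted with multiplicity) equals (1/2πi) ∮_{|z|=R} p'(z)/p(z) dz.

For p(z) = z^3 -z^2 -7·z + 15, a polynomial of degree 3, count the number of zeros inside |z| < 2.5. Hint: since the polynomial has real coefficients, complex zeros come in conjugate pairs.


The zeros of p are: -3, (2 + 1i), (2 - 1i).
Their magnitudes are: 3, 2.236, 2.236.
Zeros with |z| < R = 2.5: (2 + 1i), (2 - 1i).
Count = 2.
By the argument principle, (1/2πi) ∮_{|z|=R} p'(z)/p(z) dz equals exactly this count.

Number of zeros inside |z| < 2.5: 2.


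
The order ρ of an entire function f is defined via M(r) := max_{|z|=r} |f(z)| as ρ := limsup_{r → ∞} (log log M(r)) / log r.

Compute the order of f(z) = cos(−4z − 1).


cos(w) is a linear combination of e^{iw} and e^{−iw} (or e^w, e^{−w} in the hyperbolic case), so |cos(w)| ≤ e^{|w|}. With w = −4z − 1, |w| ≤ 4|z| + 1 = 4r + 1 on |z| = r, giving M(r) ≤ e^{4r + 1}, so ρ ≤ 1. On a suitable ray (z = it for sin/cos; z = t for sinh/cosh, t real → ∞), |cos(−4z − 1)| grows like e^{4|t|}/2, so ρ ≥ 1. Hence ρ = 1.
Therefore ρ = 1.

Order ρ = 1.


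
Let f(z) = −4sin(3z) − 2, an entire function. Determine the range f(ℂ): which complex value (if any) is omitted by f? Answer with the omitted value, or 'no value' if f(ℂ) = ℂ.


Little Picard bounds the complement of f(ℂ) to at most one point.
sin is entire and surjective onto ℂ: for every w ∈ ℂ, sin(ζ) = w has a solution ζ ∈ ℂ (e.g., via the complex inverse arcsin). With ζ = 3z this gives z = ζ/(3). Then -4·sin(3z) takes every value in -4·ℂ = ℂ, and adding -2 is a bijection of ℂ. So f is surjective and omits no value. (Note: only on the real line is sin bounded by [−1, 1].)

Omitted value: no value.


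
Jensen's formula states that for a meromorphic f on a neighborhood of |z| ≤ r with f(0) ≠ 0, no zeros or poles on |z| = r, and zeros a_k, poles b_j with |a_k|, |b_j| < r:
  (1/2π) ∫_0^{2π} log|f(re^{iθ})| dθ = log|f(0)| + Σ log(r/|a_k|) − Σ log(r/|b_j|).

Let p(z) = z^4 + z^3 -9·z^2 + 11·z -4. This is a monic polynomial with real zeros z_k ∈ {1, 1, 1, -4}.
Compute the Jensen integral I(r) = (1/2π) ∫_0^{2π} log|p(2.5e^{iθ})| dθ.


Zeros: -4, 1, 1, 1; r = 2.5.
Inside |z| < r: 1, 1, 1. Outside (|z| ≥ r): -4.
p(0) = -4, so log|p(0)| = log(4) = 1.3863.
Apply Jensen: I(r) = log|p(0)| + Σ_k log(r/|z_k|), summed over zeros inside |z| < r.
  log(r/|z_k|) for z_k = 1: log(2.5/1) = 0.9163
  log(r/|z_k|) for z_k = 1: log(2.5/1) = 0.9163
  log(r/|z_k|) for z_k = 1: log(2.5/1) = 0.9163
  Outside zeros (-4) contribute nothing to the Jensen sum.
Sum over inside zeros: 2.7489.
I(r) = log|p(0)| + (inside sum) = 1.3863 + 2.7489 = 4.1352.
Note: since some zeros are outside |z| ≤ r, the simplified n·log(r) form does NOT apply — only the inside zeros contribute.

I(r) ≈ 4.1352.


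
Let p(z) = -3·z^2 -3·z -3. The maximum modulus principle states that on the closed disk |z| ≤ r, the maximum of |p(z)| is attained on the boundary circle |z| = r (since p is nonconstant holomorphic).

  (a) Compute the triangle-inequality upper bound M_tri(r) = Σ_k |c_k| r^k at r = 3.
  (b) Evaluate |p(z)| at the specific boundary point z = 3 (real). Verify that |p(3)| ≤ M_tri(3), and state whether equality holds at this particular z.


Coefficients: c_0 = -3, c_1 = -3, c_2 = -3. Radius r = 3.
Part (a). Triangle bound: M_tri(r) = Σ_k |c_k| r^k
  = |-3|·3^0 + |-3|·3^1 + |-3|·3^2
  = 3 + 9 + 27 = 39.
This bounds M(r) := max_{|z|=r} |p(z)| from above; equality holds iff all terms c_k z^k can be made to align in phase at a single z on |z|=r.
Part (b). At z = 3 (real, on the circle |z| = r):
  p(3) = (-3)·3^0 + (-3)·3^1 + (-3)·3^2 = -39.
  |p(3)| = 39.
Since all nonzero coefficients share the same sign, |p(3)| = 39 = M_tri(3); the triangle bound is attained at z = 3, so in fact M(r) = 39.

M_tri(3) = 39; |p(3)| = 39; equality at z=3: yes.


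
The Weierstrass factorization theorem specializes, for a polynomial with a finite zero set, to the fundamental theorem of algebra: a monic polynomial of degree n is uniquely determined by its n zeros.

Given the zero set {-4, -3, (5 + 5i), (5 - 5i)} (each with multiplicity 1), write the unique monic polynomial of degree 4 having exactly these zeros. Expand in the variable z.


The polynomial is p(z) = ∏_{α ∈ S} (z − α), where S = {-4, -3, (5 + 5i), (5 - 5i)}.
Expanding the product yields: p(z) = z^4 -3·z^3 -8·z^2 + 230·z + 600.
Note conjugate pairs combine to real quadratics: (z − (5+5i))(z − (5−5i)) = z² − 10z + 50.
The resulting polynomial has degree 4 and real coefficients as required.

p(z) = z^4 -3·z^3 -8·z^2 + 230·z + 600.


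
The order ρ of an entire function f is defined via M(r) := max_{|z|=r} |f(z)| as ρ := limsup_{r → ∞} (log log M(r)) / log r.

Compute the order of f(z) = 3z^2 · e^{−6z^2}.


M(r) = max_{|z|=r} |3|·|z|^2·|e^{−6z^2}| = 3·r^2 · e^{6r^2} (the factors attain their maxima compatibly on |z|=r). Then log M(r) = log 3 + 2·log r + 6r^2, dominated by the last term, so log log M(r) ~ 2·log r. The polynomial factor 3z^2 contributes only a log r term and does not affect the order. ρ = 2.
Therefore ρ = 2.

Order ρ = 2.


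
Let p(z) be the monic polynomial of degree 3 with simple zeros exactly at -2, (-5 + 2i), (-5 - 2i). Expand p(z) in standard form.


The polynomial is p(z) = ∏_{α ∈ S} (z − α), where S = {-2, (-5 + 2i), (-5 - 2i)}.
Expanding the product yields: p(z) = z^3 + 12·z^2 + 49·z + 58.
Note conjugate pairs combine to real quadratics: (z − (-5+2i))(z − (-5−2i)) = z² + 10z + 29.
The resulting polynomial has degree 3 and real coefficients as required.

p(z) = z^3 + 12·z^2 + 49·z + 58.


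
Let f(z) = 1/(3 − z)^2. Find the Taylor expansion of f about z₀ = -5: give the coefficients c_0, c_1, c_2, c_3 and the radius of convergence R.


Let w = z − z₀, so z = z₀ + w.
Then 3 − z = 3 − (z₀ + w) = (3 − z₀) − w = 8 − w.
f(z) = 1/(8 − w)^2 = (1/(8)^2) · (1 − w/(8))^{−2}.
By the binomial series (1−u)^{−2} = Σ_{n≥0} C(n+1, 1) u^n for |u|<1, with u = w/(8):
  c_n = C(n+1, 1) / (8)^(n+2).
  c_0 = 1/(8)^2 = 1/64.
  c_1 = 2/(8)^3 = 1/256.
  c_2 = 3/(8)^4 = 3/4096.
  c_3 = 4/(8)^5 = 1/8192.
The series is valid for |w/d| < 1, i.e. |z − z₀| < |d|.
Radius of convergence: R = |3 − z₀| = |8| = 8 (distance from z₀ to the singularity z = 3).

c_0 = 1/64, c_1 = 1/256, c_2 = 3/4096, c_3 = 1/8192; R = 8.


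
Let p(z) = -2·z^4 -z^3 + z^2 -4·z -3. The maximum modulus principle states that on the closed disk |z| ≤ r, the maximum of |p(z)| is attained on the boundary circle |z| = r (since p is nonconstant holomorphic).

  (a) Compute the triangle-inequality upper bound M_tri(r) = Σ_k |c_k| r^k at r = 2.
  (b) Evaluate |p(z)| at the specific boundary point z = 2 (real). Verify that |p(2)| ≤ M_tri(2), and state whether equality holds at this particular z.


Coefficients: c_0 = -3, c_1 = -4, c_2 = 1, c_3 = -1, c_4 = -2. Radius r = 2.
Part (a). Triangle bound: M_tri(r) = Σ_k |c_k| r^k
  = |-3|·2^0 + |-4|·2^1 + |1|·2^2 + |-1|·2^3 + |-2|·2^4
  = 3 + 8 + 4 + 8 + 32 = 55.
This bounds M(r) := max_{|z|=r} |p(z)| from above; equality holds iff all terms c_k z^k can be made to align in phase at a single z on |z|=r.
Part (b). At z = 2 (real, on the circle |z| = r):
  p(2) = (-3)·2^0 + (-4)·2^1 + (1)·2^2 + (-1)·2^3 + (-2)·2^4 = -47.
  |p(2)| = 47.
Check: |p(2)| = 47 ≤ 55 = M_tri(2). ✓ Equality does not hold at z = 2 (the coefficients have mixed signs, so the terms do not all align in phase there).

M_tri(2) = 55; |p(2)| = 47; equality at z=2: no.


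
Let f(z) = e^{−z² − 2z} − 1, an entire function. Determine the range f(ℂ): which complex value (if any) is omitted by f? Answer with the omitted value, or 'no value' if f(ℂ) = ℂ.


Little Picard bounds the complement of f(ℂ) to at most one point.
The exponent g(z) = −z² − 2z is a nonconstant polynomial, hence surjective onto ℂ. So e^{g(z)} takes every value in {e^w : w ∈ ℂ} = ℂ ∖ {0}. Adding -1 shifts the range to ℂ ∖ {-1}. f omits exactly -1.

Omitted value: -1.


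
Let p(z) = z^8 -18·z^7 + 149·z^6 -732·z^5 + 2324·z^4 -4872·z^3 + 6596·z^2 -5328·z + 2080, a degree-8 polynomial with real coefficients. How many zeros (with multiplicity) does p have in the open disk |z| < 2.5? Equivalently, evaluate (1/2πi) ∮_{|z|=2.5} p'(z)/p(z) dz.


The zeros of p are: (2 + 2i), (2 - 2i), (3 + 2i), (3 - 2i), (3 + 1i), (3 - 1i), (1 + 1i), (1 - 1i).
Their magnitudes are: 2.828, 2.828, 3.606, 3.606, 3.162, 3.162, 1.414, 1.414.
Zeros with |z| < R = 2.5: (1 + 1i), (1 - 1i).
Count = 2.
By the argument principle, (1/2πi) ∮_{|z|=R} p'(z)/p(z) dz equals exactly this count.

Number of zeros inside |z| < 2.5: 2.


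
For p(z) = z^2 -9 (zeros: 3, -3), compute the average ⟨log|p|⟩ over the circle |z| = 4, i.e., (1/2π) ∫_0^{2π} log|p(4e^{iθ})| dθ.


Zeros: -3, 3; r = 4.
Inside |z| < r: -3, 3. Outside (|z| ≥ r): ∅.
p(0) = -9, so log|p(0)| = log(9) = 2.1972.
Apply Jensen: I(r) = log|p(0)| + Σ_k log(r/|z_k|), summed over zeros inside |z| < r.
  log(r/|z_k|) for z_k = 3: log(4/3) = 0.2877
  log(r/|z_k|) for z_k = -3: log(4/3) = 0.2877
Sum over inside zeros: 0.5754.
I(r) = log|p(0)| + (inside sum) = 2.1972 + 0.5754 = 2.7726.
Closed form (all zeros inside, monic): I(r) = n·log(r) = 2·log(4) = 2.7726. ✓

I(r) ≈ 2.7726.


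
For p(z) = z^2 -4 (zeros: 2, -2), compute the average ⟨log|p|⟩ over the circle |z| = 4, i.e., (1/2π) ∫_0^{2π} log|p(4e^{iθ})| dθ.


Zeros: -2, 2; r = 4.
Inside |z| < r: -2, 2. Outside (|z| ≥ r): ∅.
p(0) = -4, so log|p(0)| = log(4) = 1.3863.
Apply Jensen: I(r) = log|p(0)| + Σ_k log(r/|z_k|), summed over zeros inside |z| < r.
  log(r/|z_k|) for z_k = 2: log(4/2) = 0.6931
  log(r/|z_k|) for z_k = -2: log(4/2) = 0.6931
Sum over inside zeros: 1.3863.
I(r) = log|p(0)| + (inside sum) = 1.3863 + 1.3863 = 2.7726.
Closed form (all zeros inside, monic): I(r) = n·log(r) = 2·log(4) = 2.7726. ✓

I(r) ≈ 2.7726.


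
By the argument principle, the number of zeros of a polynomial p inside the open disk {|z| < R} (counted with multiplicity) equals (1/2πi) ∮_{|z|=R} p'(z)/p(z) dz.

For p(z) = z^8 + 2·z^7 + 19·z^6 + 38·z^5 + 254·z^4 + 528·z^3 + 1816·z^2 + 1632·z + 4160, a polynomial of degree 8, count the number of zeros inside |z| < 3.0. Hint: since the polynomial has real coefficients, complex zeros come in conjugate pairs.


The zeros of p are: (-2 + 2i), (-2 - 2i), (-1 + 3i), (-1 - 3i), (0 + 2i), (0 - 2i), (2 + 3i), (2 - 3i).
Their magnitudes are: 2.828, 2.828, 3.162, 3.162, 2, 2, 3.606, 3.606.
Zeros with |z| < R = 3.0: (-2 + 2i), (-2 - 2i), (0 + 2i), (0 - 2i).
Count = 4.
By the argument principle, (1/2πi) ∮_{|z|=R} p'(z)/p(z) dz equals exactly this count.

Number of zeros inside |z| < 3.0: 4.


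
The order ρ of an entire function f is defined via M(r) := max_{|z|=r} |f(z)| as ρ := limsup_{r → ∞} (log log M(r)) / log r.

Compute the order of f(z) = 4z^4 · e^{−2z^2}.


M(r) = max_{|z|=r} |4|·|z|^4·|e^{−2z^2}| = 4·r^4 · e^{2r^2} (the factors attain their maxima compatibly on |z|=r). Then log M(r) = log 4 + 4·log r + 2r^2, dominated by the last term, so log log M(r) ~ 2·log r. The polynomial factor 4z^4 contributes only a log r term and does not affect the order. ρ = 2.
Therefore ρ = 2.

Order ρ = 2.


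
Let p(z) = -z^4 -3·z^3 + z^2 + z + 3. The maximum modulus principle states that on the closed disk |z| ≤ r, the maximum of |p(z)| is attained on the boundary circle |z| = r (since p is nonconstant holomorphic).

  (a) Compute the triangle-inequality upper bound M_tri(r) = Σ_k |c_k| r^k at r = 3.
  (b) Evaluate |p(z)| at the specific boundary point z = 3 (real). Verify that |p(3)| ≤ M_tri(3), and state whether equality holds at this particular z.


Coefficients: c_0 = 3, c_1 = 1, c_2 = 1, c_3 = -3, c_4 = -1. Radius r = 3.
Part (a). Triangle bound: M_tri(r) = Σ_k |c_k| r^k
  = |3|·3^0 + |1|·3^1 + |1|·3^2 + |-3|·3^3 + |-1|·3^4
  = 3 + 3 + 9 + 81 + 81 = 177.
This bounds M(r) := max_{|z|=r} |p(z)| from above; equality holds iff all terms c_k z^k can be made to align in phase at a single z on |z|=r.
Part (b). At z = 3 (real, on the circle |z| = r):
  p(3) = (3)·3^0 + (1)·3^1 + (1)·3^2 + (-3)·3^3 + (-1)·3^4 = -147.
  |p(3)| = 147.
Check: |p(3)| = 147 ≤ 177 = M_tri(3). ✓ Equality does not hold at z = 3 (the coefficients have mixed signs, so the terms do not all align in phase there).

M_tri(3) = 177; |p(3)| = 147; equality at z=3: no.


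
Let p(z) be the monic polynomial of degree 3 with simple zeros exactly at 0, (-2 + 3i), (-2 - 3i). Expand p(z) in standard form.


The polynomial is p(z) = ∏_{α ∈ S} (z − α), where S = {0, (-2 + 3i), (-2 - 3i)}.
Expanding the product yields: p(z) = z^3 + 4·z^2 + 13·z.
Note conjugate pairs combine to real quadratics: (z − (-2+3i))(z − (-2−3i)) = z² + 4z + 13.
The resulting polynomial has degree 3 and real coefficients as required.

p(z) = z^3 + 4·z^2 + 13·z.


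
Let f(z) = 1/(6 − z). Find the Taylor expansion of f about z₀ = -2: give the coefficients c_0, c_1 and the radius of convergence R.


Let w = z − z₀, so z = z₀ + w.
Then 6 − z = 6 − (z₀ + w) = (6 − z₀) − w = 8 − w.
f(z) = 1/(8 − w) = (1/(8)) · 1/(1 − w/(8)) = Σ_{n≥0} w^n / (8)^(n+1).
So c_n = 1/(8)^(n+1):
  c_0 = 1/(8)^1 = 1/8.
  c_1 = 1/(8)^2 = 1/64.
The series is valid for |w/d| < 1, i.e. |z − z₀| < |d|.
Radius of convergence: R = |6 − z₀| = |8| = 8 (distance from z₀ to the singularity z = 6).

c_0 = 1/8, c_1 = 1/64; R = 8.


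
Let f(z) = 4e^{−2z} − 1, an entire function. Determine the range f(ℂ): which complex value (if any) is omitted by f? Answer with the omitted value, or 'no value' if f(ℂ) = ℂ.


Little Picard bounds the complement of f(ℂ) to at most one point.
e^{−2z} is never zero on ℂ, so 4·e^{−2z} takes every value in ℂ ∖ {0}. Adding -1 shifts the range to ℂ ∖ {-1}. Thus f omits exactly the value -1.

Omitted value: -1.


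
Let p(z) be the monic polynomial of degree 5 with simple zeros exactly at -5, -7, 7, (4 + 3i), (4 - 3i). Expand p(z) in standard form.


The polynomial is p(z) = ∏_{α ∈ S} (z − α), where S = {-5, -7, 7, (4 + 3i), (4 - 3i)}.
Expanding the product yields: p(z) = z^5 -3·z^4 -64·z^3 + 272·z^2 + 735·z -6125.
Note conjugate pairs combine to real quadratics: (z − (4+3i))(z − (4−3i)) = z² − 8z + 25.
The resulting polynomial has degree 5 and real coefficients as required.

p(z) = z^5 -3·z^4 -64·z^3 + 272·z^2 + 735·z -6125.


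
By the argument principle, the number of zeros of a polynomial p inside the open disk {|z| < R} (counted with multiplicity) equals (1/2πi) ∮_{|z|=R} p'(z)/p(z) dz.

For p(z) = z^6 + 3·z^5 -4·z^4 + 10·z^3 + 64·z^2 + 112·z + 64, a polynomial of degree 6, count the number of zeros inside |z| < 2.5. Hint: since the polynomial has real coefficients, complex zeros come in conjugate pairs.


The zeros of p are: (-1 + 1i), (-1 - 1i), (2 + 2i), (2 - 2i), -1, -4.
Their magnitudes are: 1.414, 1.414, 2.828, 2.828, 1, 4.
Zeros with |z| < R = 2.5: (-1 + 1i), (-1 - 1i), -1.
Count = 3.
By the argument principle, (1/2πi) ∮_{|z|=R} p'(z)/p(z) dz equals exactly this count.

Number of zeros inside |z| < 2.5: 3.


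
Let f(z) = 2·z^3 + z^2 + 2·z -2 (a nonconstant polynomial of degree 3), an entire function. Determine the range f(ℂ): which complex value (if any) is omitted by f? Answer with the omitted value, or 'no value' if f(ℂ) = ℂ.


Little Picard bounds the complement of f(ℂ) to at most one point.
For every w ∈ ℂ, the equation p(z) − w = 0 is a nonconstant polynomial in z and hence has at least one root by the fundamental theorem of algebra. So p is surjective onto ℂ, omitting no value.

Omitted value: no value.


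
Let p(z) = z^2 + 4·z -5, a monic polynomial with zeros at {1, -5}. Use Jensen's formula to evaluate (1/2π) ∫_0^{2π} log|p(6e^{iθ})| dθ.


Zeros: -5, 1; r = 6.
Inside |z| < r: -5, 1. Outside (|z| ≥ r): ∅.
p(0) = -5, so log|p(0)| = log(5) = 1.6094.
Apply Jensen: I(r) = log|p(0)| + Σ_k log(r/|z_k|), summed over zeros inside |z| < r.
  log(r/|z_k|) for z_k = 1: log(6/1) = 1.7918
  log(r/|z_k|) for z_k = -5: log(6/5) = 0.1823
Sum over inside zeros: 1.9741.
I(r) = log|p(0)| + (inside sum) = 1.6094 + 1.9741 = 3.5835.
Closed form (all zeros inside, monic): I(r) = n·log(r) = 2·log(6) = 3.5835. ✓

I(r) ≈ 3.5835.


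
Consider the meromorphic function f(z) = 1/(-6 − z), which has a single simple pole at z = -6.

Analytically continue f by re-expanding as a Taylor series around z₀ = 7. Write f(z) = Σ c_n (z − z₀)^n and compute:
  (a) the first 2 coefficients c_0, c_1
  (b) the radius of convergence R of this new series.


Let w = z − z₀, so z = z₀ + w.
Then -6 − z = -6 − (z₀ + w) = (-6 − z₀) − w = -13 − w.
f(z) = 1/(-13 − w) = (1/(-13)) · 1/(1 − w/(-13)) = Σ_{n≥0} w^n / (-13)^(n+1).
So c_n = 1/(-13)^(n+1):
  c_0 = 1/(-13)^1 = -1/13.
  c_1 = 1/(-13)^2 = 1/169.
The series is valid for |w/d| < 1, i.e. |z − z₀| < |d|.
Radius of convergence: R = |-6 − z₀| = |-13| = 13 (distance from z₀ to the singularity z = -6).

c_0 = -1/13, c_1 = 1/169; R = 13.


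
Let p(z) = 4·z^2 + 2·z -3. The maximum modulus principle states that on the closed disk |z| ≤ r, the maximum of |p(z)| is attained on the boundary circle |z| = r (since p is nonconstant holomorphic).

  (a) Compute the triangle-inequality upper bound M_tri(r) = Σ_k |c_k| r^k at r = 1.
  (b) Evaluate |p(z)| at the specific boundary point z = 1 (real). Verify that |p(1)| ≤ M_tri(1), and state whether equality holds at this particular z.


Coefficients: c_0 = -3, c_1 = 2, c_2 = 4. Radius r = 1.
Part (a). Triangle bound: M_tri(r) = Σ_k |c_k| r^k
  = |-3|·1^0 + |2|·1^1 + |4|·1^2
  = 3 + 2 + 4 = 9.
This bounds M(r) := max_{|z|=r} |p(z)| from above; equality holds iff all terms c_k z^k can be made to align in phase at a single z on |z|=r.
Part (b). At z = 1 (real, on the circle |z| = r):
  p(1) = (-3)·1^0 + (2)·1^1 + (4)·1^2 = 3.
  |p(1)| = 3.
Check: |p(1)| = 3 ≤ 9 = M_tri(1). ✓ Equality does not hold at z = 1 (the coefficients have mixed signs, so the terms do not all align in phase there).

M_tri(1) = 9; |p(1)| = 3; equality at z=1: no.


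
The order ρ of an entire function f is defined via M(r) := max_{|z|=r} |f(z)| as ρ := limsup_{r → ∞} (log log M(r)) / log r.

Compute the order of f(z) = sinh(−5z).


sinh(w) is a linear combination of e^{iw} and e^{−iw} (or e^w, e^{−w} in the hyperbolic case), so |sinh(w)| ≤ e^{|w|}. With w = −5z, |w| ≤ 5|z| + 0 = 5r + 0 on |z| = r, giving M(r) ≤ e^{5r + 0}, so ρ ≤ 1. On a suitable ray (z = it for sin/cos; z = t for sinh/cosh, t real → ∞), |sinh(−5z)| grows like e^{5|t|}/2, so ρ ≥ 1. Hence ρ = 1.
Therefore ρ = 1.

Order ρ = 1.


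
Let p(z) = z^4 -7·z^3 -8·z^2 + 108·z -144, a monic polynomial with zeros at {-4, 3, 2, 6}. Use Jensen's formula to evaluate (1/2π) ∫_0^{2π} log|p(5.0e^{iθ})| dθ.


Zeros: -4, 2, 3, 6; r = 5.0.
Inside |z| < r: -4, 2, 3. Outside (|z| ≥ r): 6.
p(0) = -144, so log|p(0)| = log(144) = 4.9698.
Apply Jensen: I(r) = log|p(0)| + Σ_k log(r/|z_k|), summed over zeros inside |z| < r.
  log(r/|z_k|) for z_k = -4: log(5.0/4) = 0.2231
  log(r/|z_k|) for z_k = 3: log(5.0/3) = 0.5108
  log(r/|z_k|) for z_k = 2: log(5.0/2) = 0.9163
  Outside zeros (6) contribute nothing to the Jensen sum.
Sum over inside zeros: 1.6503.
I(r) = log|p(0)| + (inside sum) = 4.9698 + 1.6503 = 6.6201.
Note: since some zeros are outside |z| ≤ r, the simplified n·log(r) form does NOT apply — only the inside zeros contribute.

I(r) ≈ 6.6201.


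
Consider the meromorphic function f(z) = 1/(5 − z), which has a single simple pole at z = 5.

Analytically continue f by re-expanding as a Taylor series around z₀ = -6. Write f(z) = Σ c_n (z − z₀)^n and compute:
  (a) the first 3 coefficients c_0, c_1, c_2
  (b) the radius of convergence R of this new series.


Let w = z − z₀, so z = z₀ + w.
Then 5 − z = 5 − (z₀ + w) = (5 − z₀) − w = 11 − w.
f(z) = 1/(11 − w) = (1/(11)) · 1/(1 − w/(11)) = Σ_{n≥0} w^n / (11)^(n+1).
So c_n = 1/(11)^(n+1):
  c_0 = 1/(11)^1 = 1/11.
  c_1 = 1/(11)^2 = 1/121.
  c_2 = 1/(11)^3 = 1/1331.
The series is valid for |w/d| < 1, i.e. |z − z₀| < |d|.
Radius of convergence: R = |5 − z₀| = |11| = 11 (distance from z₀ to the singularity z = 5).

c_0 = 1/11, c_1 = 1/121, c_2 = 1/1331; R = 11.


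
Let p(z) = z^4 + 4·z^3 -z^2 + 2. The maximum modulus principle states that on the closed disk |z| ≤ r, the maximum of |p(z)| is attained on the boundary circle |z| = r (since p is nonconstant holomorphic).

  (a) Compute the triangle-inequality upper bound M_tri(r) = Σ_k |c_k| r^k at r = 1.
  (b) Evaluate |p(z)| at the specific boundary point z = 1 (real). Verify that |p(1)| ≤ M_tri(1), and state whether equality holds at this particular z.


Coefficients: c_0 = 2, c_1 = 0, c_2 = -1, c_3 = 4, c_4 = 1. Radius r = 1.
Part (a). Triangle bound: M_tri(r) = Σ_k |c_k| r^k
  = |2|·1^0 + |0|·1^1 + |-1|·1^2 + |4|·1^3 + |1|·1^4
  = 2 + 0 + 1 + 4 + 1 = 8.
This bounds M(r) := max_{|z|=r} |p(z)| from above; equality holds iff all terms c_k z^k can be made to align in phase at a single z on |z|=r.
Part (b). At z = 1 (real, on the circle |z| = r):
  p(1) = (2)·1^0 + (0)·1^1 + (-1)·1^2 + (4)·1^3 + (1)·1^4 = 6.
  |p(1)| = 6.
Check: |p(1)| = 6 ≤ 8 = M_tri(1). ✓ Equality does not hold at z = 1 (the coefficients have mixed signs, so the terms do not all align in phase there).

M_tri(1) = 8; |p(1)| = 6; equality at z=1: no.


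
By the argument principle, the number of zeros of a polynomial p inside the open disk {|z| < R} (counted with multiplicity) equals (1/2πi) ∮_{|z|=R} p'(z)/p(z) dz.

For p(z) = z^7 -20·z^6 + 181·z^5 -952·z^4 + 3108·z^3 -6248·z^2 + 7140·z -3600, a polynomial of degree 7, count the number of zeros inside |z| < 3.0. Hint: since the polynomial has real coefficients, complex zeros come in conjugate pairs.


The zeros of p are: 4, (3 + 1i), (3 - 1i), (2 + 1i), (2 - 1i), (3 + 3i), (3 - 3i).
Their magnitudes are: 4, 3.162, 3.162, 2.236, 2.236, 4.243, 4.243.
Zeros with |z| < R = 3.0: (2 + 1i), (2 - 1i).
Count = 2.
By the argument principle, (1/2πi) ∮_{|z|=R} p'(z)/p(z) dz equals exactly this count.

Number of zeros inside |z| < 3.0: 2.


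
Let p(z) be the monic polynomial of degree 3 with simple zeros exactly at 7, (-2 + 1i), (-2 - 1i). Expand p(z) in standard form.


The polynomial is p(z) = ∏_{α ∈ S} (z − α), where S = {7, (-2 + 1i), (-2 - 1i)}.
Expanding the product yields: p(z) = z^3 -3·z^2 -23·z -35.
Note conjugate pairs combine to real quadratics: (z − (-2+1i))(z − (-2−1i)) = z² + 4z + 5.
The resulting polynomial has degree 3 and real coefficients as required.

p(z) = z^3 -3·z^2 -23·z -35.


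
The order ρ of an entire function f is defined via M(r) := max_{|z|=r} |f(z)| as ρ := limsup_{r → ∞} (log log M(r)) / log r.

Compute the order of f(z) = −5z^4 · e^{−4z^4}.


M(r) = max_{|z|=r} |-5|·|z|^4·|e^{−4z^4}| = 5·r^4 · e^{4r^4} (the factors attain their maxima compatibly on |z|=r). Then log M(r) = log 5 + 4·log r + 4r^4, dominated by the last term, so log log M(r) ~ 4·log r. The polynomial factor -5z^4 contributes only a log r term and does not affect the order. ρ = 4.
Therefore ρ = 4.

Order ρ = 4.


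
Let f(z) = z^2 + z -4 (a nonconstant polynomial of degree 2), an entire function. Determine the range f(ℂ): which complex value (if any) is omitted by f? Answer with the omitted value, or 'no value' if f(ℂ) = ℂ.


Little Picard bounds the complement of f(ℂ) to at most one point.
For every w ∈ ℂ, the equation p(z) − w = 0 is a nonconstant polynomial in z and hence has at least one root by the fundamental theorem of algebra. So p is surjective onto ℂ, omitting no value.

Omitted value: no value.


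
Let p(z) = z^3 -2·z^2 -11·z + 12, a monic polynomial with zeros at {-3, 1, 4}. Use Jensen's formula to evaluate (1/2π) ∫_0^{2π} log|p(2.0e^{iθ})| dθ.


Zeros: -3, 1, 4; r = 2.0.
Inside |z| < r: 1. Outside (|z| ≥ r): -3, 4.
p(0) = 12, so log|p(0)| = log(12) = 2.4849.
Apply Jensen: I(r) = log|p(0)| + Σ_k log(r/|z_k|), summed over zeros inside |z| < r.
  log(r/|z_k|) for z_k = 1: log(2.0/1) = 0.6931
  Outside zeros (-3, 4) contribute nothing to the Jensen sum.
Sum over inside zeros: 0.6931.
I(r) = log|p(0)| + (inside sum) = 2.4849 + 0.6931 = 3.1781.
Note: since some zeros are outside |z| ≤ r, the simplified n·log(r) form does NOT apply — only the inside zeros contribute.

I(r) ≈ 3.1781.


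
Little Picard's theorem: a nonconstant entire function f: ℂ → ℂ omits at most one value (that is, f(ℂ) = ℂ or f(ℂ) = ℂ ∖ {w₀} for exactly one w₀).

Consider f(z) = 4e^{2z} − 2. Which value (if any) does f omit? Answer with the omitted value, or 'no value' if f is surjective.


Little Picard bounds the complement of f(ℂ) to at most one point.
e^{2z} is never zero on ℂ, so 4·e^{2z} takes every value in ℂ ∖ {0}. Adding -2 shifts the range to ℂ ∖ {-2}. Thus f omits exactly the value -2.

Omitted value: -2.


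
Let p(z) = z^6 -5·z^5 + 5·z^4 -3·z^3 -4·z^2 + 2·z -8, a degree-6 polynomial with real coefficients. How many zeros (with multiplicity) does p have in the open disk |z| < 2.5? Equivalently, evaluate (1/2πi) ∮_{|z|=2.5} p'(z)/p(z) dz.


The zeros of p are: -1, (0 + 1i), (0 - 1i), 4, (1 + 1i), (1 - 1i).
Their magnitudes are: 1, 1, 1, 4, 1.414, 1.414.
Zeros with |z| < R = 2.5: -1, (0 + 1i), (0 - 1i), (1 + 1i), (1 - 1i).
Count = 5.
By the argument principle, (1/2πi) ∮_{|z|=R} p'(z)/p(z) dz equals exactly this count.

Number of zeros inside |z| < 2.5: 5.


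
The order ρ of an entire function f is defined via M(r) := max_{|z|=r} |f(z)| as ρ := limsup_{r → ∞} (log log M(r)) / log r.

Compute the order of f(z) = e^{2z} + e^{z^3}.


Each summand is entire of order 1 and 3 respectively (as in the single-exponential case). The order of a sum is at most the max of the orders, so ρ ≤ 3. For the lower bound: on |z|=r choose arg z so that 1z^3 is real positive; then |e^{1z^3}| = e^{1r^3} while |e^{2z}| ≤ e^{2r^1} = o(e^{1r^3}). So |f| ≥ e^{1r^3}(1 − o(1)) and ρ ≥ 3. Hence ρ = max(1, 3) = 3.
Therefore ρ = 3.

Order ρ = 3.


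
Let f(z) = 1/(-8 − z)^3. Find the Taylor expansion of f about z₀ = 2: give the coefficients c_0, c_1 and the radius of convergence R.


Let w = z − z₀, so z = z₀ + w.
Then -8 − z = -8 − (z₀ + w) = (-8 − z₀) − w = -10 − w.
f(z) = 1/(-10 − w)^3 = (1/(-10)^3) · (1 − w/(-10))^{−3}.
By the binomial series (1−u)^{−3} = Σ_{n≥0} C(n+2, 2) u^n for |u|<1, with u = w/(-10):
  c_n = C(n+2, 2) / (-10)^(n+3).
  c_0 = 1/(-10)^3 = -1/1000.
  c_1 = 3/(-10)^4 = 3/10000.
The series is valid for |w/d| < 1, i.e. |z − z₀| < |d|.
Radius of convergence: R = |-8 − z₀| = |-10| = 10 (distance from z₀ to the singularity z = -8).

c_0 = -1/1000, c_1 = 3/10000; R = 10.


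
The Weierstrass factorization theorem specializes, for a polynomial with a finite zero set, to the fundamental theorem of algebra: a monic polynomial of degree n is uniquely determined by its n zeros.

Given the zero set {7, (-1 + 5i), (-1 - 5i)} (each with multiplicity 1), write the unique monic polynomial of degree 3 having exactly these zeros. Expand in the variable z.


The polynomial is p(z) = ∏_{α ∈ S} (z − α), where S = {7, (-1 + 5i), (-1 - 5i)}.
Expanding the product yields: p(z) = z^3 -5·z^2 + 12·z -182.
Note conjugate pairs combine to real quadratics: (z − (-1+5i))(z − (-1−5i)) = z² + 2z + 26.
The resulting polynomial has degree 3 and real coefficients as required.

p(z) = z^3 -5·z^2 + 12·z -182.


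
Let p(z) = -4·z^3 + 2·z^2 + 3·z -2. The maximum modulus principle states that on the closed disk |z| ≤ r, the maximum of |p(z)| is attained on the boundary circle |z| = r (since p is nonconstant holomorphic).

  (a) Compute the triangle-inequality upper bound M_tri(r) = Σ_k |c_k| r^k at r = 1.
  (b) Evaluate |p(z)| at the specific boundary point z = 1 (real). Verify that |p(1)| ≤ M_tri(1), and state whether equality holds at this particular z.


Coefficients: c_0 = -2, c_1 = 3, c_2 = 2, c_3 = -4. Radius r = 1.
Part (a). Triangle bound: M_tri(r) = Σ_k |c_k| r^k
  = |-2|·1^0 + |3|·1^1 + |2|·1^2 + |-4|·1^3
  = 2 + 3 + 2 + 4 = 11.
This bounds M(r) := max_{|z|=r} |p(z)| from above; equality holds iff all terms c_k z^k can be made to align in phase at a single z on |z|=r.
Part (b). At z = 1 (real, on the circle |z| = r):
  p(1) = (-2)·1^0 + (3)·1^1 + (2)·1^2 + (-4)·1^3 = -1.
  |p(1)| = 1.
Check: |p(1)| = 1 ≤ 11 = M_tri(1). ✓ Equality does not hold at z = 1 (the coefficients have mixed signs, so the terms do not all align in phase there).

M_tri(1) = 11; |p(1)| = 1; equality at z=1: no.


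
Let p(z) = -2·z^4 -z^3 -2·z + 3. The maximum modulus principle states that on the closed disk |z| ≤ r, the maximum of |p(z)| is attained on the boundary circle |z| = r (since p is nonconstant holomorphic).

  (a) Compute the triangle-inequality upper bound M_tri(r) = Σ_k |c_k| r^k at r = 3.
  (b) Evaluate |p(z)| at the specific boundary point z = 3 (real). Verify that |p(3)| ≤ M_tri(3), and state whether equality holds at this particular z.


Coefficients: c_0 = 3, c_1 = -2, c_2 = 0, c_3 = -1, c_4 = -2. Radius r = 3.
Part (a). Triangle bound: M_tri(r) = Σ_k |c_k| r^k
  = |3|·3^0 + |-2|·3^1 + |0|·3^2 + |-1|·3^3 + |-2|·3^4
  = 3 + 6 + 0 + 27 + 162 = 198.
This bounds M(r) := max_{|z|=r} |p(z)| from above; equality holds iff all terms c_k z^k can be made to align in phase at a single z on |z|=r.
Part (b). At z = 3 (real, on the circle |z| = r):
  p(3) = (3)·3^0 + (-2)·3^1 + (0)·3^2 + (-1)·3^3 + (-2)·3^4 = -192.
  |p(3)| = 192.
Check: |p(3)| = 192 ≤ 198 = M_tri(3). ✓ Equality does not hold at z = 3 (the coefficients have mixed signs, so the terms do not all align in phase there).

M_tri(3) = 198; |p(3)| = 192; equality at z=3: no.


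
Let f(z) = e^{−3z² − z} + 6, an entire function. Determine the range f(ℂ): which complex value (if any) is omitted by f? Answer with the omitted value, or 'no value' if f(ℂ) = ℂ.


Little Picard bounds the complement of f(ℂ) to at most one point.
The exponent g(z) = −3z² − z is a nonconstant polynomial, hence surjective onto ℂ. So e^{g(z)} takes every value in {e^w : w ∈ ℂ} = ℂ ∖ {0}. Adding 6 shifts the range to ℂ ∖ {6}. f omits exactly 6.

Omitted value: 6.


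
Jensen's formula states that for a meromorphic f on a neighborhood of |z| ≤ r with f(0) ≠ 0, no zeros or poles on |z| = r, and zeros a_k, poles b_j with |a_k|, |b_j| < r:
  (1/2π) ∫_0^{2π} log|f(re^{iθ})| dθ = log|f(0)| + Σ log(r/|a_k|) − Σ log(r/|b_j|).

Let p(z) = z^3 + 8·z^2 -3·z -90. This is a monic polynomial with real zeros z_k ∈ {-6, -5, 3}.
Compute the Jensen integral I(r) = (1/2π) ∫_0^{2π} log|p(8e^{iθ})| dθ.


Zeros: -6, -5, 3; r = 8.
Inside |z| < r: -6, -5, 3. Outside (|z| ≥ r): ∅.
p(0) = -90, so log|p(0)| = log(90) = 4.4998.
Apply Jensen: I(r) = log|p(0)| + Σ_k log(r/|z_k|), summed over zeros inside |z| < r.
  log(r/|z_k|) for z_k = -6: log(8/6) = 0.2877
  log(r/|z_k|) for z_k = -5: log(8/5) = 0.4700
  log(r/|z_k|) for z_k = 3: log(8/3) = 0.9808
Sum over inside zeros: 1.7385.
I(r) = log|p(0)| + (inside sum) = 4.4998 + 1.7385 = 6.2383.
Closed form (all zeros inside, monic): I(r) = n·log(r) = 3·log(8) = 6.2383. ✓

I(r) ≈ 6.2383.


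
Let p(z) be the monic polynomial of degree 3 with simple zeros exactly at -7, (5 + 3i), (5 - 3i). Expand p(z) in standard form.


The polynomial is p(z) = ∏_{α ∈ S} (z − α), where S = {-7, (5 + 3i), (5 - 3i)}.
Expanding the product yields: p(z) = z^3 -3·z^2 -36·z + 238.
Note conjugate pairs combine to real quadratics: (z − (5+3i))(z − (5−3i)) = z² − 10z + 34.
The resulting polynomial has degree 3 and real coefficients as required.

p(z) = z^3 -3·z^2 -36·z + 238.


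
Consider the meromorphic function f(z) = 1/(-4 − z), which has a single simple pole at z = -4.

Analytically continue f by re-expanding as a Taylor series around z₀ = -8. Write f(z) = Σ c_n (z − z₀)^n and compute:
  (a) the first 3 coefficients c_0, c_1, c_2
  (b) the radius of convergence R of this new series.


Let w = z − z₀, so z = z₀ + w.
Then -4 − z = -4 − (z₀ + w) = (-4 − z₀) − w = 4 − w.
f(z) = 1/(4 − w) = (1/(4)) · 1/(1 − w/(4)) = Σ_{n≥0} w^n / (4)^(n+1).
So c_n = 1/(4)^(n+1):
  c_0 = 1/(4)^1 = 1/4.
  c_1 = 1/(4)^2 = 1/16.
  c_2 = 1/(4)^3 = 1/64.
The series is valid for |w/d| < 1, i.e. |z − z₀| < |d|.
Radius of convergence: R = |-4 − z₀| = |4| = 4 (distance from z₀ to the singularity z = -4).

c_0 = 1/4, c_1 = 1/16, c_2 = 1/64; R = 4.


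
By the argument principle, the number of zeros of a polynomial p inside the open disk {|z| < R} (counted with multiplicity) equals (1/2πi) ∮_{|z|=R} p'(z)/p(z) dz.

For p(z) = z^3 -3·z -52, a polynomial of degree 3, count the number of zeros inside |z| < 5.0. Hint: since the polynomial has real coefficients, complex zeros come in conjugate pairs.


The zeros of p are: (-2 + 3i), (-2 - 3i), 4.
Their magnitudes are: 3.606, 3.606, 4.
Zeros with |z| < R = 5.0: (-2 + 3i), (-2 - 3i), 4.
Count = 3.
By the argument principle, (1/2πi) ∮_{|z|=R} p'(z)/p(z) dz equals exactly this count.

Number of zeros inside |z| < 5.0: 3.


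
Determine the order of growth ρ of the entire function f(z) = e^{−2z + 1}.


|e^{−2z + 1}| = e^{Re(-2·z) + 1} ≤ e^{2|z|^1 + 1} = e^{2r^1 + 1} on |z| = r, so ρ ≤ 1. Choosing z on |z|=r so that -2·z is real positive (always possible by picking arg z appropriately) gives |f(z)| = e^{2r^1 + 1}, matching the bound. The additive constant 1 does not affect log log M(r) ~ 1·log r. Hence ρ = 1.
Therefore ρ = 1.

Order ρ = 1.


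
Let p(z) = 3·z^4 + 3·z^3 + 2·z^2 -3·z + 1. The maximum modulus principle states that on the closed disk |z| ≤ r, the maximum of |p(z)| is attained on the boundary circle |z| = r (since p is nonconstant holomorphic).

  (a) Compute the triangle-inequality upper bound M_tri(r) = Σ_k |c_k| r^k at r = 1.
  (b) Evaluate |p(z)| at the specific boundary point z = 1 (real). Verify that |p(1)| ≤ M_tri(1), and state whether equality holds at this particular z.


Coefficients: c_0 = 1, c_1 = -3, c_2 = 2, c_3 = 3, c_4 = 3. Radius r = 1.
Part (a). Triangle bound: M_tri(r) = Σ_k |c_k| r^k
  = |1|·1^0 + |-3|·1^1 + |2|·1^2 + |3|·1^3 + |3|·1^4
  = 1 + 3 + 2 + 3 + 3 = 12.
This bounds M(r) := max_{|z|=r} |p(z)| from above; equality holds iff all terms c_k z^k can be made to align in phase at a single z on |z|=r.
Part (b). At z = 1 (real, on the circle |z| = r):
  p(1) = (1)·1^0 + (-3)·1^1 + (2)·1^2 + (3)·1^3 + (3)·1^4 = 6.
  |p(1)| = 6.
Check: |p(1)| = 6 ≤ 12 = M_tri(1). ✓ Equality does not hold at z = 1 (the coefficients have mixed signs, so the terms do not all align in phase there).

M_tri(1) = 12; |p(1)| = 6; equality at z=1: no.
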